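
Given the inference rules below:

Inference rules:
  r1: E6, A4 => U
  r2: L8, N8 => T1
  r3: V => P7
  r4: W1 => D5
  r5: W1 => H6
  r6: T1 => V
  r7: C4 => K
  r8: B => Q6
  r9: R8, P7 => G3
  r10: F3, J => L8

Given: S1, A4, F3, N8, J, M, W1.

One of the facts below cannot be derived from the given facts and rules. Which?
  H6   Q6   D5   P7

Q6

Round 1 — r4, r5, r10, derive D5, H6, L8.
Round 2 — r2, derive T1.
Round 3 — r6, derive V.
Round 4 — r3, derive P7.
Derived: D5 (round 1), H6 (round 1), P7 (round 4). Q6 never appears in any round.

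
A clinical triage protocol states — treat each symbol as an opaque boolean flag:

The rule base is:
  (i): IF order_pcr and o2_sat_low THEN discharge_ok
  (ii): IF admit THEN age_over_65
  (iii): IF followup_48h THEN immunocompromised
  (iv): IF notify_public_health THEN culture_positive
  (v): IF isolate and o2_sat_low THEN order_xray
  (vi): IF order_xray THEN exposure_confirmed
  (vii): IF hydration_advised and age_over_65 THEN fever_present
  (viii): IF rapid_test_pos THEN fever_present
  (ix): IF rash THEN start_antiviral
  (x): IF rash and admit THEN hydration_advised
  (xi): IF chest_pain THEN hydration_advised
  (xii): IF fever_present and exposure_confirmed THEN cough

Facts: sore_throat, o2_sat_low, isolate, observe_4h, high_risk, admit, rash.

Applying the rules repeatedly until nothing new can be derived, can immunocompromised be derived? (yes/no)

no

Round 1: (ii) [IF admit THEN age_over_65]; (v) [IF isolate and o2_sat_low THEN order_xray]; (ix) [IF rash THEN start_antiviral]; (x) [IF rash and admit THEN hydration_advised]. Adds age_over_65, order_xray, start_antiviral, hydration_advised.
Round 2: (vi) [IF order_xray THEN exposure_confirmed]; (vii) [IF hydration_advised and age_over_65 THEN fever_present]. Adds exposure_confirmed, fever_present.
Round 3: (xii) [IF fever_present and exposure_confirmed THEN cough]. Adds cough.
Fixed point reached. immunocompromised is concluded only by (iii); (iii) needs followup_48h (never derived).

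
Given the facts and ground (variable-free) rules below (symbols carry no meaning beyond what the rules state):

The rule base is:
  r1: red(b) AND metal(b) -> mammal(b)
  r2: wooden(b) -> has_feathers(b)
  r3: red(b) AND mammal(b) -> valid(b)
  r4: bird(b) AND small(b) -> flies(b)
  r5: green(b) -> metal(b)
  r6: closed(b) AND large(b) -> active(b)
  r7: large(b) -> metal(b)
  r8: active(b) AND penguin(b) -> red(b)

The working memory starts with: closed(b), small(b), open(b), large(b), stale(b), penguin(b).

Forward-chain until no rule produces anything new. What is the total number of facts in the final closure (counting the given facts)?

11

[1] r6 [closed(b) AND large(b) -> active(b)]; r7 [large(b) -> metal(b)]. ⇒ new: active(b), metal(b).
[2] r8 [active(b) AND penguin(b) -> red(b)]. ⇒ new: red(b).
[3] r1 [red(b) AND metal(b) -> mammal(b)]. ⇒ new: mammal(b).
[4] r3 [red(b) AND mammal(b) -> valid(b)]. ⇒ new: valid(b).
Closure: {active(b), closed(b), large(b), mammal(b), metal(b), open(b), penguin(b), red(b), small(b), stale(b), valid(b)} — 11 facts.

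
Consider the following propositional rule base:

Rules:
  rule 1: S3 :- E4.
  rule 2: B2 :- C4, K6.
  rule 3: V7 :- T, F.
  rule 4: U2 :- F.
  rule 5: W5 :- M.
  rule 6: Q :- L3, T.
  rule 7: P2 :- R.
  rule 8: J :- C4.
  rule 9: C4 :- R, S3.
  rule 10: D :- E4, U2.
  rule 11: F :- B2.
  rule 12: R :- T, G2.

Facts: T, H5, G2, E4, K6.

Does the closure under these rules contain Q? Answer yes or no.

no

Round 1 fires rule 1, rule 12, giving S3, R.
Round 2 fires rule 7, rule 9, giving P2, C4.
Round 3 fires rule 2, rule 8, giving B2, J.
Round 4 fires rule 11, giving F.
Round 5 fires rule 3, rule 4, giving V7, U2.
Round 6 fires rule 10, giving D.
Fixed point reached. Q is concluded only by rule 6; rule 6 needs L3 (never derived).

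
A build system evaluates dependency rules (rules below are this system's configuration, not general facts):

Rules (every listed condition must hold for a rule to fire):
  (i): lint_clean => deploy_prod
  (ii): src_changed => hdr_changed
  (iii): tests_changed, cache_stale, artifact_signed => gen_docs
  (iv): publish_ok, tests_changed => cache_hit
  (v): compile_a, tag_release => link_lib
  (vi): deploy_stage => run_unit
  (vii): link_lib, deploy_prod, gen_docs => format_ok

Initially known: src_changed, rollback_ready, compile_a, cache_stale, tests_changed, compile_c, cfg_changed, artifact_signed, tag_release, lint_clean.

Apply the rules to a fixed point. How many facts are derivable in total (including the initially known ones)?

15

Round 1 fires (i), (ii), (iii), (v), giving deploy_prod, hdr_changed, gen_docs, link_lib.
Round 2 fires (vii), giving format_ok.
Closure: {artifact_signed, cache_stale, cfg_changed, compile_a, compile_c, deploy_prod, format_ok, gen_docs, hdr_changed, link_lib, lint_clean, rollback_ready, src_changed, tag_release, tests_changed} — 15 facts.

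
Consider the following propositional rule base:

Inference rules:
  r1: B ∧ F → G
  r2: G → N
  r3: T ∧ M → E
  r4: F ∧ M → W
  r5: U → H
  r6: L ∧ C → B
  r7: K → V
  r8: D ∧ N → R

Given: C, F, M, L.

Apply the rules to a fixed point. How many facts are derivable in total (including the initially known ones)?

8

Round 1 fires r4, r6, giving W, B.
Round 2 fires r1, giving G.
Round 3 fires r2, giving N.
Closure: {B, C, F, G, L, M, N, W} — 8 facts.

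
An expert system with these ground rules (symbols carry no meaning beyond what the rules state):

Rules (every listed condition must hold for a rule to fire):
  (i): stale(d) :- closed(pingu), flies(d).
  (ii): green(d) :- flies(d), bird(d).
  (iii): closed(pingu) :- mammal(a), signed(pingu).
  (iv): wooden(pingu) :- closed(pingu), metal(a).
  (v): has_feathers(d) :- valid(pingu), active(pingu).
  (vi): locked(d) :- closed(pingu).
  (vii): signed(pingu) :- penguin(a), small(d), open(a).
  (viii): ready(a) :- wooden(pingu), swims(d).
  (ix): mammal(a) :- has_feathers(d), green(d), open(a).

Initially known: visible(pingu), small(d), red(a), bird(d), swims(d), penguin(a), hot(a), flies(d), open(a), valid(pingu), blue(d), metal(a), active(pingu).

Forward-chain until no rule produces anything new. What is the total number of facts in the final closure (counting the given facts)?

22

Round 1 fires (ii), (v), (vii), giving green(d), has_feathers(d), signed(pingu).
Round 2 fires (ix), giving mammal(a).
Round 3 fires (iii), giving closed(pingu).
Round 4 fires (i), (iv), (vi), giving stale(d), wooden(pingu), locked(d).
Round 5 fires (viii), giving ready(a).
Closure: {active(pingu), bird(d), blue(d), closed(pingu), flies(d), green(d), has_feathers(d), hot(a), locked(d), mammal(a), metal(a), open(a), penguin(a), ready(a), red(a), signed(pingu), small(d), stale(d), swims(d), valid(pingu), visible(pingu), wooden(pingu)} — 22 facts.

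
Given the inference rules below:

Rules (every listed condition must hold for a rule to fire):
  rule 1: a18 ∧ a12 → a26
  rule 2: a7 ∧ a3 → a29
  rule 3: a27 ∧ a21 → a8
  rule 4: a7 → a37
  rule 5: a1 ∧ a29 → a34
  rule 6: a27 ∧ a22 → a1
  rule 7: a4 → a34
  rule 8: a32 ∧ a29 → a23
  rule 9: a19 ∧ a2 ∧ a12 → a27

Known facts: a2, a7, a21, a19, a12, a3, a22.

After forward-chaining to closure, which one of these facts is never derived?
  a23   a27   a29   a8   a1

a23

Round 1 fires rule 2, rule 4, rule 9, giving a29, a37, a27.
Round 2 fires rule 3, rule 6, giving a8, a1.
Round 3 fires rule 5, giving a34.
Derived: a27 (round 1), a29 (round 1), a8 (round 2), a1 (round 2). a23 never appears in any round.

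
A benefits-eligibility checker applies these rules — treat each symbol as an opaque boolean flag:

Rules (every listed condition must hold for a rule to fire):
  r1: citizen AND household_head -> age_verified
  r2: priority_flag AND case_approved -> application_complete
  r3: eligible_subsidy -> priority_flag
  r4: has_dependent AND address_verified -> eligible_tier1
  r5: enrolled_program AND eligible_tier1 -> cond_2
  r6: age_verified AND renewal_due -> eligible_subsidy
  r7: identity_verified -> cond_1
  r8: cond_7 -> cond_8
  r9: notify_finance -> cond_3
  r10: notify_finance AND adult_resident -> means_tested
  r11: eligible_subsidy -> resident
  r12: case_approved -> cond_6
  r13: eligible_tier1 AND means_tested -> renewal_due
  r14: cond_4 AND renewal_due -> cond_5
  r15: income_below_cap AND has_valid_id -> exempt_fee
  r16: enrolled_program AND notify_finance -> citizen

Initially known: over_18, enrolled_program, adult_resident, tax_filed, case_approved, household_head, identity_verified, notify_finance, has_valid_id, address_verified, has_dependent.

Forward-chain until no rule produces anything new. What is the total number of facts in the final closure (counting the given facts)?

Round 1 fires r4, r7, r9, r10, r12, r16, giving eligible_tier1, cond_1, cond_3, means_tested, cond_6, citizen.
Round 2 fires r1, r5, r13, giving age_verified, cond_2, renewal_due.
Round 3 fires r6, giving eligible_subsidy.
Round 4 fires r3, r11, giving priority_flag, resident.
Round 5 fires r2, giving application_complete.
Closure: {address_verified, adult_resident, age_verified, application_complete, case_approved, citizen, cond_1, cond_2, cond_3, cond_6, eligible_subsidy, eligible_tier1, enrolled_program, has_dependent, has_valid_id, household_head, identity_verified, means_tested, notify_finance, over_18, priority_flag, renewal_due, resident, tax_filed} — 24 facts.

24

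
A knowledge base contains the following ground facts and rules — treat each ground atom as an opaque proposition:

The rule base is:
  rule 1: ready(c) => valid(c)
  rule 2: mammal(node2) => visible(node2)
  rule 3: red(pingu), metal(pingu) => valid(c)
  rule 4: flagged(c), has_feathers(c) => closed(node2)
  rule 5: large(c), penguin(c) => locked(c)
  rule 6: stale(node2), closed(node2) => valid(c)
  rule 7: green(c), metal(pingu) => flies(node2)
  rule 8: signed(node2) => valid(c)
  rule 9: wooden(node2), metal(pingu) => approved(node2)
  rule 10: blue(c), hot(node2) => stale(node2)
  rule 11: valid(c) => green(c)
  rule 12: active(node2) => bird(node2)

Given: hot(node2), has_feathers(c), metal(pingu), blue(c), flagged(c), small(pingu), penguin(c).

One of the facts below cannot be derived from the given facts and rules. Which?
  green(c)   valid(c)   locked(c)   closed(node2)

locked(c)

[1] rule 4 [flagged(c), has_feathers(c) => closed(node2)]; rule 10 [blue(c), hot(node2) => stale(node2)]. ⇒ new: closed(node2), stale(node2).
[2] rule 6 [stale(node2), closed(node2) => valid(c)]. ⇒ new: valid(c).
[3] rule 11 [valid(c) => green(c)]. ⇒ new: green(c).
[4] rule 7 [green(c), metal(pingu) => flies(node2)]. ⇒ new: flies(node2).
Derived: valid(c) (round 2), green(c) (round 3), closed(node2) (round 1). locked(c) never appears in any round.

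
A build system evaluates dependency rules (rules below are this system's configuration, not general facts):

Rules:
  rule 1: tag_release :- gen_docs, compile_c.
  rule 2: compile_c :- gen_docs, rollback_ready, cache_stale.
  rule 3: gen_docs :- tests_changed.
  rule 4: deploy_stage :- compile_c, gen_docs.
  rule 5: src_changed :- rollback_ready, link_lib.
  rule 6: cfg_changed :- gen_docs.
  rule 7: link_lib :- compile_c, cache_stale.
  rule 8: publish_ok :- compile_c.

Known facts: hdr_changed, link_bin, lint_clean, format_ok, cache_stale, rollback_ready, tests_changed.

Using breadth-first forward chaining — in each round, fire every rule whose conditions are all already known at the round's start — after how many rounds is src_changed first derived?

Round 1 — rule 3, derive gen_docs.
Round 2 — rule 2, rule 6, derive compile_c, cfg_changed.
Round 3 — rule 1, rule 4, rule 7, rule 8, derive tag_release, deploy_stage, link_lib, publish_ok.
Round 4 — rule 5, derive src_changed.
src_changed first appears in round 4.

4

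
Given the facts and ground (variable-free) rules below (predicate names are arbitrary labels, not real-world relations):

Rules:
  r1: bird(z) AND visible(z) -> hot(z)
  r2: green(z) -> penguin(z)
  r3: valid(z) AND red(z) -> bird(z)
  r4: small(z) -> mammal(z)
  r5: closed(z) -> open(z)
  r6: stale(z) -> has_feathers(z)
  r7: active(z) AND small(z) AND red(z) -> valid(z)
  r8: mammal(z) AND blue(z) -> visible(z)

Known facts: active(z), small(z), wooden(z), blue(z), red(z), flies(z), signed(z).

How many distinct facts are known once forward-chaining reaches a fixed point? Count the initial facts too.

Round 1 — r4, r7, derive mammal(z), valid(z).
Round 2 — r3, r8, derive bird(z), visible(z).
Round 3 — r1, derive hot(z).
Closure: {active(z), bird(z), blue(z), flies(z), hot(z), mammal(z), red(z), signed(z), small(z), valid(z), visible(z), wooden(z)} — 12 facts.

12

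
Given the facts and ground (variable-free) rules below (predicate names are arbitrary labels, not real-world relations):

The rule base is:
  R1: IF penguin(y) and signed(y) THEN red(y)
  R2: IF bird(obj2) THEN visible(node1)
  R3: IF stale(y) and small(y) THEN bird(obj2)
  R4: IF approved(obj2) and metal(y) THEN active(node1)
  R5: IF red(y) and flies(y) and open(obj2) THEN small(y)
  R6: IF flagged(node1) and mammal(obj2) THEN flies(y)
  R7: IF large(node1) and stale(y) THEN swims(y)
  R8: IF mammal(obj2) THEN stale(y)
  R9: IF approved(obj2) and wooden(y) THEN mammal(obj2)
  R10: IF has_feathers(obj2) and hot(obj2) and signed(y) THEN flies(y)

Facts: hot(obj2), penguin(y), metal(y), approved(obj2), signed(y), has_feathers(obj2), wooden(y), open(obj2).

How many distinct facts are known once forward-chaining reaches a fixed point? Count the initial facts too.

Round 1: R1 [IF penguin(y) and signed(y) THEN red(y)]; R4 [IF approved(obj2) and metal(y) THEN active(node1)]; R9 [IF approved(obj2) and wooden(y) THEN mammal(obj2)]; R10 [IF has_feathers(obj2) and hot(obj2) and signed(y) THEN flies(y)]. Adds red(y), active(node1), mammal(obj2), flies(y).
Round 2: R5 [IF red(y) and flies(y) and open(obj2) THEN small(y)]; R8 [IF mammal(obj2) THEN stale(y)]. Adds small(y), stale(y).
Round 3: R3 [IF stale(y) and small(y) THEN bird(obj2)]. Adds bird(obj2).
Round 4: R2 [IF bird(obj2) THEN visible(node1)]. Adds visible(node1).
Closure: {active(node1), approved(obj2), bird(obj2), flies(y), has_feathers(obj2), hot(obj2), mammal(obj2), metal(y), open(obj2), penguin(y), red(y), signed(y), small(y), stale(y), visible(node1), wooden(y)} — 16 facts.

16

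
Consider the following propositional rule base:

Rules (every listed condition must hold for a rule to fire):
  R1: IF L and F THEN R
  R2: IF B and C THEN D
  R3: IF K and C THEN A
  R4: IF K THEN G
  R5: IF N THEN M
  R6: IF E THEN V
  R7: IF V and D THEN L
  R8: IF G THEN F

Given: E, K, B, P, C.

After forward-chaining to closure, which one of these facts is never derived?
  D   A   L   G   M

Round 1 fires R2, R3, R4, R6, giving D, A, G, V.
Round 2 fires R7, R8, giving L, F.
Round 3 fires R1, giving R.
Derived: A (round 1), D (round 1), G (round 1), L (round 2). M never appears in any round.

M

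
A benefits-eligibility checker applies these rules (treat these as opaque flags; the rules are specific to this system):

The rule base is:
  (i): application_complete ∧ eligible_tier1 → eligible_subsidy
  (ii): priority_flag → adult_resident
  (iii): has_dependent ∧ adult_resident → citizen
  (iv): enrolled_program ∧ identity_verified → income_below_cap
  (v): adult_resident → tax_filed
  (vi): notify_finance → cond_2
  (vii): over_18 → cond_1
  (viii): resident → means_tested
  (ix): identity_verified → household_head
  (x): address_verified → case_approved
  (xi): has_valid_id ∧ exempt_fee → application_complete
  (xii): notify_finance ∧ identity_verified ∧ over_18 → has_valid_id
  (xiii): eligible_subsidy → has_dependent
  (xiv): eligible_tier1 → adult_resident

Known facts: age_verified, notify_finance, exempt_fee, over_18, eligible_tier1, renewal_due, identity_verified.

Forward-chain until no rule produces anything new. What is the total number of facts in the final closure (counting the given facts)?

Round 1: (vi) [notify_finance → cond_2]; (vii) [over_18 → cond_1]; (ix) [identity_verified → household_head]; (xii) [notify_finance ∧ identity_verified ∧ over_18 → has_valid_id]; (xiv) [eligible_tier1 → adult_resident]. New: cond_2, cond_1, household_head, has_valid_id, adult_resident.
Round 2: (v) [adult_resident → tax_filed]; (xi) [has_valid_id ∧ exempt_fee → application_complete]. New: tax_filed, application_complete.
Round 3: (i) [application_complete ∧ eligible_tier1 → eligible_subsidy]. New: eligible_subsidy.
Round 4: (xiii) [eligible_subsidy → has_dependent]. New: has_dependent.
Round 5: (iii) [has_dependent ∧ adult_resident → citizen]. New: citizen.
Closure: {adult_resident, age_verified, application_complete, citizen, cond_1, cond_2, eligible_subsidy, eligible_tier1, exempt_fee, has_dependent, has_valid_id, household_head, identity_verified, notify_finance, over_18, renewal_due, tax_filed} — 17 facts.

17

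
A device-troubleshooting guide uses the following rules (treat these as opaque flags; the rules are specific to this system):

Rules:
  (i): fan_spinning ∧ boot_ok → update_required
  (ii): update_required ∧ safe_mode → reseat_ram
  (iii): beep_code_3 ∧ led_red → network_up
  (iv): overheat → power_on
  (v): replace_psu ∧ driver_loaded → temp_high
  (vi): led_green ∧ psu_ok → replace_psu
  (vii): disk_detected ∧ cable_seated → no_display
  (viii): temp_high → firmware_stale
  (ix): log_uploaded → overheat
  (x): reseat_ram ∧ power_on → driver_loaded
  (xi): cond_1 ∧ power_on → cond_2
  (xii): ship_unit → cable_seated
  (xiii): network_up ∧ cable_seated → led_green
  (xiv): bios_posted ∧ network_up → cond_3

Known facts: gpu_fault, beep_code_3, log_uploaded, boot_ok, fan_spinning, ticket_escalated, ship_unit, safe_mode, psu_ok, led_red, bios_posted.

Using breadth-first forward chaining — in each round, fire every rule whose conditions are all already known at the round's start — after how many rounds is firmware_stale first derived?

[1] (i) [fan_spinning ∧ boot_ok → update_required]; (iii) [beep_code_3 ∧ led_red → network_up]; (ix) [log_uploaded → overheat]; (xii) [ship_unit → cable_seated]. ⇒ new: update_required, network_up, overheat, cable_seated.
[2] (ii) [update_required ∧ safe_mode → reseat_ram]; (iv) [overheat → power_on]; (xiii) [network_up ∧ cable_seated → led_green]; (xiv) [bios_posted ∧ network_up → cond_3]. ⇒ new: reseat_ram, power_on, led_green, cond_3.
[3] (vi) [led_green ∧ psu_ok → replace_psu]; (x) [reseat_ram ∧ power_on → driver_loaded]. ⇒ new: replace_psu, driver_loaded.
[4] (v) [replace_psu ∧ driver_loaded → temp_high]. ⇒ new: temp_high.
[5] (viii) [temp_high → firmware_stale]. ⇒ new: firmware_stale.
firmware_stale first appears in round 5.

5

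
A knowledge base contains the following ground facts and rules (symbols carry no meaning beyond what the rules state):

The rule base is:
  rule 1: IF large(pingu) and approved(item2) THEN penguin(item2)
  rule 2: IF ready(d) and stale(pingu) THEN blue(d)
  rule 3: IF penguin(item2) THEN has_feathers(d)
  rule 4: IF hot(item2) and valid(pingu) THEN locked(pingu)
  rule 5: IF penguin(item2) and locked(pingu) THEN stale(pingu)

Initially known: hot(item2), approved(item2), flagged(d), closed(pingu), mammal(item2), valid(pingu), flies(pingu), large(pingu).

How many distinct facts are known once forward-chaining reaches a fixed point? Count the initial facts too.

12

Round 1: rule 1 [IF large(pingu) and approved(item2) THEN penguin(item2)]; rule 4 [IF hot(item2) and valid(pingu) THEN locked(pingu)]. Adds penguin(item2), locked(pingu).
Round 2: rule 3 [IF penguin(item2) THEN has_feathers(d)]; rule 5 [IF penguin(item2) and locked(pingu) THEN stale(pingu)]. Adds has_feathers(d), stale(pingu).
Closure: {approved(item2), closed(pingu), flagged(d), flies(pingu), has_feathers(d), hot(item2), large(pingu), locked(pingu), mammal(item2), penguin(item2), stale(pingu), valid(pingu)} — 12 facts.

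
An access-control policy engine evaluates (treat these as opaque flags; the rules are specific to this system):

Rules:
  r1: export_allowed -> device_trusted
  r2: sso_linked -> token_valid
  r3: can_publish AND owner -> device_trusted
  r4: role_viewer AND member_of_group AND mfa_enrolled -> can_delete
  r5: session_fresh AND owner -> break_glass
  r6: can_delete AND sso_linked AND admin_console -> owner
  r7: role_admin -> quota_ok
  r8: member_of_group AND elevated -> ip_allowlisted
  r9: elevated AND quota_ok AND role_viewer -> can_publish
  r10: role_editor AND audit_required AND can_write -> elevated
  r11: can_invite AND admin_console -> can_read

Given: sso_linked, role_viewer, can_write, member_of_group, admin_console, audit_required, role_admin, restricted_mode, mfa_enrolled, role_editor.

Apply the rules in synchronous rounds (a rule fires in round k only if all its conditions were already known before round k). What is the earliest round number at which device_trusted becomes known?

Round 1: r2 [sso_linked -> token_valid]; r4 [role_viewer AND member_of_group AND mfa_enrolled -> can_delete]; r7 [role_admin -> quota_ok]; r10 [role_editor AND audit_required AND can_write -> elevated]. New: token_valid, can_delete, quota_ok, elevated.
Round 2: r6 [can_delete AND sso_linked AND admin_console -> owner]; r8 [member_of_group AND elevated -> ip_allowlisted]; r9 [elevated AND quota_ok AND role_viewer -> can_publish]. New: owner, ip_allowlisted, can_publish.
Round 3: r3 [can_publish AND owner -> device_trusted]. New: device_trusted.
device_trusted first appears in round 3.

3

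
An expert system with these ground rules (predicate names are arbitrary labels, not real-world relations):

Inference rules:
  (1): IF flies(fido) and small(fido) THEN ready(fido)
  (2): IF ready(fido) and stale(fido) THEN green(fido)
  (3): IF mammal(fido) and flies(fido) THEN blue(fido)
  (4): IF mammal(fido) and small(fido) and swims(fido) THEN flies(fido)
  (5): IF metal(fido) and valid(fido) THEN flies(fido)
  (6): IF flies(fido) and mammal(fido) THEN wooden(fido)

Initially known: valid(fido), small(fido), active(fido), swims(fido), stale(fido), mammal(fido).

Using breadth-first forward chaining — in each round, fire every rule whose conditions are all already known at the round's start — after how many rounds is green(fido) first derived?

Round 1 fires (4), giving flies(fido).
Round 2 fires (1), (3), (6), giving ready(fido), blue(fido), wooden(fido).
Round 3 fires (2), giving green(fido).
green(fido) first appears in round 3.

3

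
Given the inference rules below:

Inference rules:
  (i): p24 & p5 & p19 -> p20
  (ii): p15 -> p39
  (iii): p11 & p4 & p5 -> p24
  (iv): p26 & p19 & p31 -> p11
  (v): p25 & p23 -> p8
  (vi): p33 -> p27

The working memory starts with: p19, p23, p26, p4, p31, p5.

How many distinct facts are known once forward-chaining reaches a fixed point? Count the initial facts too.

9

Round 1 — (iv), derive p11.
Round 2 — (iii), derive p24.
Round 3 — (i), derive p20.
Closure: {p11, p19, p20, p23, p24, p26, p31, p4, p5} — 9 facts.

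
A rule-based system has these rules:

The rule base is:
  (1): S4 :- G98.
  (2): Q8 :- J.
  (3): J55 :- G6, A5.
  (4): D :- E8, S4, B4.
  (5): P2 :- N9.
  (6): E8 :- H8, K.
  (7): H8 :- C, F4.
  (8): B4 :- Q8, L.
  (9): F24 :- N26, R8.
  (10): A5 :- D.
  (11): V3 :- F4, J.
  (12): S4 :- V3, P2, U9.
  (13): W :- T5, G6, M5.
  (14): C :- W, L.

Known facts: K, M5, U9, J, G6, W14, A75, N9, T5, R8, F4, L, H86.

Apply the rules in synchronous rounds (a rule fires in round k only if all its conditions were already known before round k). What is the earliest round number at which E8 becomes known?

4

Round 1: (2) [Q8 :- J.]; (5) [P2 :- N9.]; (11) [V3 :- F4, J.]; (13) [W :- T5, G6, M5.]. New: Q8, P2, V3, W.
Round 2: (8) [B4 :- Q8, L.]; (12) [S4 :- V3, P2, U9.]; (14) [C :- W, L.]. New: B4, S4, C.
Round 3: (7) [H8 :- C, F4.]. New: H8.
Round 4: (6) [E8 :- H8, K.]. New: E8.
E8 first appears in round 4.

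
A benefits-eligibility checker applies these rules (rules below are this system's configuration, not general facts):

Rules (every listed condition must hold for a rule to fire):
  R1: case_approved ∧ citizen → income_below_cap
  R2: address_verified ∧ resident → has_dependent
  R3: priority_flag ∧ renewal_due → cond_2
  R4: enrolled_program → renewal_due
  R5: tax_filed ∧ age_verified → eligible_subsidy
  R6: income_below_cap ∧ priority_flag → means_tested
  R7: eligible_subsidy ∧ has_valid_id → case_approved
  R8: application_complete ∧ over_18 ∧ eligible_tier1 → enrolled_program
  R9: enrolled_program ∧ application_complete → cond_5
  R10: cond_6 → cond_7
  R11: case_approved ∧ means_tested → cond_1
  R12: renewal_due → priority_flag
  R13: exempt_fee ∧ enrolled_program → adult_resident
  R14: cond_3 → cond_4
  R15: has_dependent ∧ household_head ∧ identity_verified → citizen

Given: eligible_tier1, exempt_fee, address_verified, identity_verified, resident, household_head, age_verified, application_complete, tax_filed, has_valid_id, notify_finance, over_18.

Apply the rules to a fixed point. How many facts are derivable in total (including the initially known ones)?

25

Round 1: R2 [address_verified ∧ resident → has_dependent]; R5 [tax_filed ∧ age_verified → eligible_subsidy]; R8 [application_complete ∧ over_18 ∧ eligible_tier1 → enrolled_program]. New: has_dependent, eligible_subsidy, enrolled_program.
Round 2: R4 [enrolled_program → renewal_due]; R7 [eligible_subsidy ∧ has_valid_id → case_approved]; R9 [enrolled_program ∧ application_complete → cond_5]; R13 [exempt_fee ∧ enrolled_program → adult_resident]; R15 [has_dependent ∧ household_head ∧ identity_verified → citizen]. New: renewal_due, case_approved, cond_5, adult_resident, citizen.
Round 3: R1 [case_approved ∧ citizen → income_below_cap]; R12 [renewal_due → priority_flag]. New: income_below_cap, priority_flag.
Round 4: R3 [priority_flag ∧ renewal_due → cond_2]; R6 [income_below_cap ∧ priority_flag → means_tested]. New: cond_2, means_tested.
Round 5: R11 [case_approved ∧ means_tested → cond_1]. New: cond_1.
Closure: {address_verified, adult_resident, age_verified, application_complete, case_approved, citizen, cond_1, cond_2, cond_5, eligible_subsidy, eligible_tier1, enrolled_program, exempt_fee, has_dependent, has_valid_id, household_head, identity_verified, income_below_cap, means_tested, notify_finance, over_18, priority_flag, renewal_due, resident, tax_filed} — 25 facts.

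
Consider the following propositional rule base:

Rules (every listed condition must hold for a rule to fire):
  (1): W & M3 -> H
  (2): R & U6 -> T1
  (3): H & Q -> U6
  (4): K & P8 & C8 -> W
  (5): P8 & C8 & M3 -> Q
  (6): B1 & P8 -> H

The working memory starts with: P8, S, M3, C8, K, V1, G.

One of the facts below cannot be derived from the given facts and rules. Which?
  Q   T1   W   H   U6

T1

Round 1 — (4), (5), derive W, Q.
Round 2 — (1), derive H.
Round 3 — (3), derive U6.
Derived: Q (round 1), W (round 1), H (round 2), U6 (round 3). T1 never appears in any round.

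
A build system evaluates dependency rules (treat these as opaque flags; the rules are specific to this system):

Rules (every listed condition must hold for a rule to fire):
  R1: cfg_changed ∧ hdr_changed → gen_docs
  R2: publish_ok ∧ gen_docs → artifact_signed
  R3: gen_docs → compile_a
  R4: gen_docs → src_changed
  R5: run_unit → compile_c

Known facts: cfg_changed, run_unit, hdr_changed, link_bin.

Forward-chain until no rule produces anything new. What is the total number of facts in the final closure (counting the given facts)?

[1] R1 [cfg_changed ∧ hdr_changed → gen_docs]; R5 [run_unit → compile_c]. ⇒ new: gen_docs, compile_c.
[2] R3 [gen_docs → compile_a]; R4 [gen_docs → src_changed]. ⇒ new: compile_a, src_changed.
Closure: {cfg_changed, compile_a, compile_c, gen_docs, hdr_changed, link_bin, run_unit, src_changed} — 8 facts.

8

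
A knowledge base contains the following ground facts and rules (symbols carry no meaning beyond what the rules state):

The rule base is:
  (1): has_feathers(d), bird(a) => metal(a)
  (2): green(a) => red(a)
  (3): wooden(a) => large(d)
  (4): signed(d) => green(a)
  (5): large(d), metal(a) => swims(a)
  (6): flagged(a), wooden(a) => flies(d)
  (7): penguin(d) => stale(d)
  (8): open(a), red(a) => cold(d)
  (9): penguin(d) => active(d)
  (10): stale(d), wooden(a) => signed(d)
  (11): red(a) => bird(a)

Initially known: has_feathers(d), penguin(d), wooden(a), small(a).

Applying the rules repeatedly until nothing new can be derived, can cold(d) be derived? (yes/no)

Round 1 fires (3), (7), (9), giving large(d), stale(d), active(d).
Round 2 fires (10), giving signed(d).
Round 3 fires (4), giving green(a).
Round 4 fires (2), giving red(a).
Round 5 fires (11), giving bird(a).
Round 6 fires (1), giving metal(a).
Round 7 fires (5), giving swims(a).
Fixed point reached. cold(d) is concluded only by (8); (8) needs open(a) (never derived).

no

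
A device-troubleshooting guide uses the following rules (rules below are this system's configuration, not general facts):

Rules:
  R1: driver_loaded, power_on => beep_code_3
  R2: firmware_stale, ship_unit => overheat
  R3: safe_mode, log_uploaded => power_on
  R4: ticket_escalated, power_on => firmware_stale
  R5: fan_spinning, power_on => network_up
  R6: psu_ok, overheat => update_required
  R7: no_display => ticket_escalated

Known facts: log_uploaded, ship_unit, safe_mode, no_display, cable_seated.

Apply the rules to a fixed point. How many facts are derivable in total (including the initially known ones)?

Round 1 fires R3, R7, giving power_on, ticket_escalated.
Round 2 fires R4, giving firmware_stale.
Round 3 fires R2, giving overheat.
Closure: {cable_seated, firmware_stale, log_uploaded, no_display, overheat, power_on, safe_mode, ship_unit, ticket_escalated} — 9 facts.

9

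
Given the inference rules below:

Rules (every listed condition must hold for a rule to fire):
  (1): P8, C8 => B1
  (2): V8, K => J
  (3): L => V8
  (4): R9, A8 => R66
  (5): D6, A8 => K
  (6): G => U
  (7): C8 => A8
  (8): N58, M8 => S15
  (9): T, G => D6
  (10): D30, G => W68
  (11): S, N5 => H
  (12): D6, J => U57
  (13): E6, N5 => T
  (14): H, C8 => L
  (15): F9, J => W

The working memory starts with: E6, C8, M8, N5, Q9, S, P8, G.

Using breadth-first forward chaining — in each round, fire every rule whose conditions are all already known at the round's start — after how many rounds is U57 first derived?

5

[1] (1) [P8, C8 => B1]; (6) [G => U]; (7) [C8 => A8]; (11) [S, N5 => H]; (13) [E6, N5 => T]. ⇒ new: B1, U, A8, H, T.
[2] (9) [T, G => D6]; (14) [H, C8 => L]. ⇒ new: D6, L.
[3] (3) [L => V8]; (5) [D6, A8 => K]. ⇒ new: V8, K.
[4] (2) [V8, K => J]. ⇒ new: J.
[5] (12) [D6, J => U57]. ⇒ new: U57.
U57 first appears in round 5.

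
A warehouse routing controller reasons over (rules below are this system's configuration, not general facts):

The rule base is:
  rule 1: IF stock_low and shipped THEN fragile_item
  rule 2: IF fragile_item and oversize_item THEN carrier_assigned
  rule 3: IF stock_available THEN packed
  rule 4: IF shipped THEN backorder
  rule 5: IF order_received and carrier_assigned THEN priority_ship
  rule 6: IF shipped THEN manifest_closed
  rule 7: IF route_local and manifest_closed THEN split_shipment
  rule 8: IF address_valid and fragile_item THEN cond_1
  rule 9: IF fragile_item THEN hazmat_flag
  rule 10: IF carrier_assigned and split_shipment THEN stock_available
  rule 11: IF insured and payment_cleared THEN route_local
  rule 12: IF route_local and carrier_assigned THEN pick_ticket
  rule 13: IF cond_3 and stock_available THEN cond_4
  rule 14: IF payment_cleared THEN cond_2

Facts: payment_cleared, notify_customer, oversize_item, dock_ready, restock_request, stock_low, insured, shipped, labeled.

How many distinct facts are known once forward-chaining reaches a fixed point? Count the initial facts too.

20

[1] rule 1 [IF stock_low and shipped THEN fragile_item]; rule 4 [IF shipped THEN backorder]; rule 6 [IF shipped THEN manifest_closed]; rule 11 [IF insured and payment_cleared THEN route_local]; rule 14 [IF payment_cleared THEN cond_2]. ⇒ new: fragile_item, backorder, manifest_closed, route_local, cond_2.
[2] rule 2 [IF fragile_item and oversize_item THEN carrier_assigned]; rule 7 [IF route_local and manifest_closed THEN split_shipment]; rule 9 [IF fragile_item THEN hazmat_flag]. ⇒ new: carrier_assigned, split_shipment, hazmat_flag.
[3] rule 10 [IF carrier_assigned and split_shipment THEN stock_available]; rule 12 [IF route_local and carrier_assigned THEN pick_ticket]. ⇒ new: stock_available, pick_ticket.
[4] rule 3 [IF stock_available THEN packed]. ⇒ new: packed.
Closure: {backorder, carrier_assigned, cond_2, dock_ready, fragile_item, hazmat_flag, insured, labeled, manifest_closed, notify_customer, oversize_item, packed, payment_cleared, pick_ticket, restock_request, route_local, shipped, split_shipment, stock_available, stock_low} — 20 facts.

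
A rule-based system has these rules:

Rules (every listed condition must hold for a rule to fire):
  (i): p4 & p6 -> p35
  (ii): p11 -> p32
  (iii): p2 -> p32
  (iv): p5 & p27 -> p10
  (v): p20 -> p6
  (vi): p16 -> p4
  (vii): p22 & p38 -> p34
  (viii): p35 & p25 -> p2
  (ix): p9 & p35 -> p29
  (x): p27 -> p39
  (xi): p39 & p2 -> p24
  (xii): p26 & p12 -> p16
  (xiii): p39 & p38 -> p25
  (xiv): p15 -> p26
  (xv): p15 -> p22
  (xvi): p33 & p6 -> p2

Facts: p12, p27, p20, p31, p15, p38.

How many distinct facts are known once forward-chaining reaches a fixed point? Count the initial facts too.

18

Round 1: (v) [p20 -> p6]; (x) [p27 -> p39]; (xiv) [p15 -> p26]; (xv) [p15 -> p22]. Adds p6, p39, p26, p22.
Round 2: (vii) [p22 & p38 -> p34]; (xii) [p26 & p12 -> p16]; (xiii) [p39 & p38 -> p25]. Adds p34, p16, p25.
Round 3: (vi) [p16 -> p4]. Adds p4.
Round 4: (i) [p4 & p6 -> p35]. Adds p35.
Round 5: (viii) [p35 & p25 -> p2]. Adds p2.
Round 6: (iii) [p2 -> p32]; (xi) [p39 & p2 -> p24]. Adds p32, p24.
Closure: {p12, p15, p16, p2, p20, p22, p24, p25, p26, p27, p31, p32, p34, p35, p38, p39, p4, p6} — 18 facts.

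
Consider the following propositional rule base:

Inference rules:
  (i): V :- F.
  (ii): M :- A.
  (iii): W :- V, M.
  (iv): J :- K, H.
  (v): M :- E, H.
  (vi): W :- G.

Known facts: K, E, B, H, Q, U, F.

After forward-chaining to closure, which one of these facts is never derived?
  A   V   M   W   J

Round 1: (i) [V :- F.]; (iv) [J :- K, H.]; (v) [M :- E, H.]. Adds V, J, M.
Round 2: (iii) [W :- V, M.]. Adds W.
Derived: J (round 1), W (round 2), V (round 1), M (round 1). A never appears in any round.

A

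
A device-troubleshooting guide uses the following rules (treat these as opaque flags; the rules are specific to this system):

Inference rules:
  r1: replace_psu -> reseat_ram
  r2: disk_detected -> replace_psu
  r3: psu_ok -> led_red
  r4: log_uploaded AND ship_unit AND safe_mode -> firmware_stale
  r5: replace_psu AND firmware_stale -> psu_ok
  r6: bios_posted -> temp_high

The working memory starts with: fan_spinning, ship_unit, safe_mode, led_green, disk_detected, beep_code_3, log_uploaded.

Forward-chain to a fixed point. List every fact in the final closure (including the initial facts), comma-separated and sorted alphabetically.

[1] r2 [disk_detected -> replace_psu]; r4 [log_uploaded AND ship_unit AND safe_mode -> firmware_stale]. ⇒ new: replace_psu, firmware_stale.
[2] r1 [replace_psu -> reseat_ram]; r5 [replace_psu AND firmware_stale -> psu_ok]. ⇒ new: reseat_ram, psu_ok.
[3] r3 [psu_ok -> led_red]. ⇒ new: led_red.

beep_code_3, disk_detected, fan_spinning, firmware_stale, led_green, led_red, log_uploaded, psu_ok, replace_psu, reseat_ram, safe_mode, ship_unit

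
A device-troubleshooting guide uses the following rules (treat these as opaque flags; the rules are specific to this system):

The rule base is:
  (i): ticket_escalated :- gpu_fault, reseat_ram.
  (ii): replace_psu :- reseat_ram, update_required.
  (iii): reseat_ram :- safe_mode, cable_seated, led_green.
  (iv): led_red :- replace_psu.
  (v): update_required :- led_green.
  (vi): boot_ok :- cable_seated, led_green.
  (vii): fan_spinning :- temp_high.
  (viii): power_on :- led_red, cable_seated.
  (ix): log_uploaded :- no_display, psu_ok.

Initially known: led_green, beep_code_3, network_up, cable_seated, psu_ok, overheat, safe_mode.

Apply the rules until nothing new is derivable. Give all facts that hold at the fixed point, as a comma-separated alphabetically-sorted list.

Round 1: (iii) [reseat_ram :- safe_mode, cable_seated, led_green.]; (v) [update_required :- led_green.]; (vi) [boot_ok :- cable_seated, led_green.]. New: reseat_ram, update_required, boot_ok.
Round 2: (ii) [replace_psu :- reseat_ram, update_required.]. New: replace_psu.
Round 3: (iv) [led_red :- replace_psu.]. New: led_red.
Round 4: (viii) [power_on :- led_red, cable_seated.]. New: power_on.

beep_code_3, boot_ok, cable_seated, led_green, led_red, network_up, overheat, power_on, psu_ok, replace_psu, reseat_ram, safe_mode, update_required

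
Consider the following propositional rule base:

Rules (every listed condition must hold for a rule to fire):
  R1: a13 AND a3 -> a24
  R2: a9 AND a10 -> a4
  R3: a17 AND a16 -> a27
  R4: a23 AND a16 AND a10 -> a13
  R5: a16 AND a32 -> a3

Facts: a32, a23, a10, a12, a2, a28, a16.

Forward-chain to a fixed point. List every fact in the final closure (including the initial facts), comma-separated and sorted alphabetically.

a10, a12, a13, a16, a2, a23, a24, a28, a3, a32

Round 1: R4 [a23 AND a16 AND a10 -> a13]; R5 [a16 AND a32 -> a3]. New: a13, a3.
Round 2: R1 [a13 AND a3 -> a24]. New: a24.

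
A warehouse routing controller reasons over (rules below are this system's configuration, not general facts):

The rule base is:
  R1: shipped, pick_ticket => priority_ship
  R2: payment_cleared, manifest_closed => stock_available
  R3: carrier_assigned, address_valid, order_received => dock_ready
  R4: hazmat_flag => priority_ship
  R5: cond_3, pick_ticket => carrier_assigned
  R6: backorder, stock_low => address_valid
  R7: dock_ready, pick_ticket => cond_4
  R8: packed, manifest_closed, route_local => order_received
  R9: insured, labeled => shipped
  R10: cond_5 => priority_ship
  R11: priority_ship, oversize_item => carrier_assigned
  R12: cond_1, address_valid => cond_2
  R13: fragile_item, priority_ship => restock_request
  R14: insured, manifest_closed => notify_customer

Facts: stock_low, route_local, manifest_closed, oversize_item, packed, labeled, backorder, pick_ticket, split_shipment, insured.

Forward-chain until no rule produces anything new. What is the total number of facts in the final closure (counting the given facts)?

18

Round 1: R6 [backorder, stock_low => address_valid]; R8 [packed, manifest_closed, route_local => order_received]; R9 [insured, labeled => shipped]; R14 [insured, manifest_closed => notify_customer]. New: address_valid, order_received, shipped, notify_customer.
Round 2: R1 [shipped, pick_ticket => priority_ship]. New: priority_ship.
Round 3: R11 [priority_ship, oversize_item => carrier_assigned]. New: carrier_assigned.
Round 4: R3 [carrier_assigned, address_valid, order_received => dock_ready]. New: dock_ready.
Round 5: R7 [dock_ready, pick_ticket => cond_4]. New: cond_4.
Closure: {address_valid, backorder, carrier_assigned, cond_4, dock_ready, insured, labeled, manifest_closed, notify_customer, order_received, oversize_item, packed, pick_ticket, priority_ship, route_local, shipped, split_shipment, stock_low} — 18 facts.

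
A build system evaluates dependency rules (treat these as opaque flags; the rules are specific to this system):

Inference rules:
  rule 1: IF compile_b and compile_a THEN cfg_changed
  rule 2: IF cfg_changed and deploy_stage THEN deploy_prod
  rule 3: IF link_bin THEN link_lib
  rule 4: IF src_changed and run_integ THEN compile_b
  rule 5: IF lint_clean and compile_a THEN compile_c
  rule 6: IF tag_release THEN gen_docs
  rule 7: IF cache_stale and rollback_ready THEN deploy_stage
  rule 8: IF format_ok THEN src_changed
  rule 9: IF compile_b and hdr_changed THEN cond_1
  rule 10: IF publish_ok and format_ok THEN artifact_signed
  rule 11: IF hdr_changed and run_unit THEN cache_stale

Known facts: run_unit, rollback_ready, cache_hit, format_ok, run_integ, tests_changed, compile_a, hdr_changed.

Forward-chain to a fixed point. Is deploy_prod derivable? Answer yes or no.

Round 1: rule 8 [IF format_ok THEN src_changed]; rule 11 [IF hdr_changed and run_unit THEN cache_stale]. Adds src_changed, cache_stale.
Round 2: rule 4 [IF src_changed and run_integ THEN compile_b]; rule 7 [IF cache_stale and rollback_ready THEN deploy_stage]. Adds compile_b, deploy_stage.
Round 3: rule 1 [IF compile_b and compile_a THEN cfg_changed]; rule 9 [IF compile_b and hdr_changed THEN cond_1]. Adds cfg_changed, cond_1.
Round 4: rule 2 [IF cfg_changed and deploy_stage THEN deploy_prod]. Adds deploy_prod.
deploy_prod appears in round 4, so it is derivable.

yes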